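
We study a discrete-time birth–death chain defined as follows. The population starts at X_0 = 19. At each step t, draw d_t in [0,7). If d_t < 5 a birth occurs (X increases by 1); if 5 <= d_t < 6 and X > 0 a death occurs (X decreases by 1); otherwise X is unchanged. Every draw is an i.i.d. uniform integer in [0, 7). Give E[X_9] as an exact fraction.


169/7

X can drop by at most 1 per step and X_0 = 19 > T = 9, so X_t >= 19 − t >= 10 > 0 for every t <= 9: the floor at 0 (the 'and X > 0' condition) never binds. Hence X_9 = X_0 + Σ_{t<9} Y_t with i.i.d. increments Y_t = y(d_t) ∈ {+1, −1, 0}.
Outcome values over d=0..6: [1, 1, 1, 1, 1, -1, 0]
Σy = 4, Σy² = 6, M = 7
μ = 4/7 = 4/7,  σ² = 6/7 − (4/7)² = 26/49
E[X_9] = 19 + 9·(4/7) = 169/7


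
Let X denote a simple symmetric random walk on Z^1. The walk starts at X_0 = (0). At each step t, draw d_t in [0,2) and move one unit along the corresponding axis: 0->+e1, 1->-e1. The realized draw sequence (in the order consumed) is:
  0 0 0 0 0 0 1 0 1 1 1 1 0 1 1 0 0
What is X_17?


(3)

t=0: X=(0), d=0 → +e1, X_1=(1)
t=1: X=(1), d=0 → +e1, X_2=(2)
t=2: X=(2), d=0 → +e1, X_3=(3)
t=3: X=(3), d=0 → +e1, X_4=(4)
t=4: X=(4), d=0 → +e1, X_5=(5)
t=5: X=(5), d=0 → +e1, X_6=(6)
t=6: X=(6), d=1 → -e1, X_7=(5)
t=7: X=(5), d=0 → +e1, X_8=(6)
t=8: X=(6), d=1 → -e1, X_9=(5)
t=9: X=(5), d=1 → -e1, X_10=(4)
t=10: X=(4), d=1 → -e1, X_11=(3)
t=11: X=(3), d=1 → -e1, X_12=(2)
t=12: X=(2), d=0 → +e1, X_13=(3)
t=13: X=(3), d=1 → -e1, X_14=(2)
t=14: X=(2), d=1 → -e1, X_15=(1)
t=15: X=(1), d=0 → +e1, X_16=(2)
t=16: X=(2), d=0 → +e1, X_17=(3)


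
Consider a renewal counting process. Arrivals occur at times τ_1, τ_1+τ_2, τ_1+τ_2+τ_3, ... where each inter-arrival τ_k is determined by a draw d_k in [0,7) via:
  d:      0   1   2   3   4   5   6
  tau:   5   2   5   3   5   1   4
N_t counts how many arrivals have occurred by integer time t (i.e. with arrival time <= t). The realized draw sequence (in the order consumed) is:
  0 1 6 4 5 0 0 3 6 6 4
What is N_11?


draw d_1=0: τ_1=5, arrival time A_1=5
draw d_2=1: τ_2=2, arrival time A_2=7
draw d_3=6: τ_3=4, arrival time A_3=11
draw d_4=4: τ_4=5, arrival time A_4=16
draw d_5=5: τ_5=1, arrival time A_5=17
draw d_6=0: τ_6=5, arrival time A_6=22
draw d_7=0: τ_7=5, arrival time A_7=27
draw d_8=3: τ_8=3, arrival time A_8=30
draw d_9=6: τ_9=4, arrival time A_9=34
draw d_10=6: τ_10=4, arrival time A_10=38
draw d_11=4: τ_11=5, arrival time A_11=43
N_t over t=0..11: 0:0 1:0 2:0 3:0 4:0 5:1 6:1 7:2 8:2 9:2 10:2 11:3

3


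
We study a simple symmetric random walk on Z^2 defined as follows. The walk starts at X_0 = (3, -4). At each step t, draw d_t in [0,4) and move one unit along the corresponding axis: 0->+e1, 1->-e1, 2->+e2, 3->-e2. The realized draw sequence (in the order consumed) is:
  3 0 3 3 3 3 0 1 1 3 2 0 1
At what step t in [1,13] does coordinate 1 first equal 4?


2

t=0: X=(3, -4), d=3 → -e2, X_1=(3, -5)
t=1: X=(3, -5), d=0 → +e1, X_2=(4, -5)
t=2: X=(4, -5), d=3 → -e2, X_3=(4, -6)
t=3: X=(4, -6), d=3 → -e2, X_4=(4, -7)
t=4: X=(4, -7), d=3 → -e2, X_5=(4, -8)
t=5: X=(4, -8), d=3 → -e2, X_6=(4, -9)
t=6: X=(4, -9), d=0 → +e1, X_7=(5, -9)
t=7: X=(5, -9), d=1 → -e1, X_8=(4, -9)
t=8: X=(4, -9), d=1 → -e1, X_9=(3, -9)
t=9: X=(3, -9), d=3 → -e2, X_10=(3, -10)
t=10: X=(3, -10), d=2 → +e2, X_11=(3, -9)
t=11: X=(3, -9), d=0 → +e1, X_12=(4, -9)
t=12: X=(4, -9), d=1 → -e1, X_13=(3, -9)


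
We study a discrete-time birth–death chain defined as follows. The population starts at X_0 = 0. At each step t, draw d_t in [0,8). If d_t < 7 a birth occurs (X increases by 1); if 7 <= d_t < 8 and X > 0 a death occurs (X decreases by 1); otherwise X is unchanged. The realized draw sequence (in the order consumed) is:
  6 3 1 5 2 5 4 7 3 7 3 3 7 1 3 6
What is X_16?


t=0: X=0, d=6 → birth, X_1=1
t=1: X=1, d=3 → birth, X_2=2
t=2: X=2, d=1 → birth, X_3=3
t=3: X=3, d=5 → birth, X_4=4
t=4: X=4, d=2 → birth, X_5=5
t=5: X=5, d=5 → birth, X_6=6
t=6: X=6, d=4 → birth, X_7=7
t=7: X=7, d=7 → death, X_8=6
t=8: X=6, d=3 → birth, X_9=7
t=9: X=7, d=7 → death, X_10=6
t=10: X=6, d=3 → birth, X_11=7
t=11: X=7, d=3 → birth, X_12=8
t=12: X=8, d=7 → death, X_13=7
t=13: X=7, d=1 → birth, X_14=8
t=14: X=8, d=3 → birth, X_15=9
t=15: X=9, d=6 → birth, X_16=10

10


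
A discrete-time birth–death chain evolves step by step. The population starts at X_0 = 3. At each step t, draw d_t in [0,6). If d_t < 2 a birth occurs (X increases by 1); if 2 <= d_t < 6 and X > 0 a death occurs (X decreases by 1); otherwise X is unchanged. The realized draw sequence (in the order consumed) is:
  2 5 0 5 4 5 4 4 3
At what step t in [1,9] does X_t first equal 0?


t=0: X=3, d=2 → death, X_1=2
t=1: X=2, d=5 → death, X_2=1
t=2: X=1, d=0 → birth, X_3=2
t=3: X=2, d=5 → death, X_4=1
t=4: X=1, d=4 → death, X_5=0
t=5: X=0, d=5 → hold, X_6=0
t=6: X=0, d=4 → hold, X_7=0
t=7: X=0, d=4 → hold, X_8=0
t=8: X=0, d=3 → hold, X_9=0

5


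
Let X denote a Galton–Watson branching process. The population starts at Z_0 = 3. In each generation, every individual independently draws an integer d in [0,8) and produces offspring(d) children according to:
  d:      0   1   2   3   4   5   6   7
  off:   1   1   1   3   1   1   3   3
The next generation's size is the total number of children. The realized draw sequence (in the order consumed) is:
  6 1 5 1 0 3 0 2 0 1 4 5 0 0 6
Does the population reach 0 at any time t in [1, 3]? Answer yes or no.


no

gen 0: Z_0=3, draws=[6, 1, 5], offspring=[3, 1, 1], Z_1=5
gen 1: Z_1=5, draws=[1, 0, 3, 0, 2], offspring=[1, 1, 3, 1, 1], Z_2=7
gen 2: Z_2=7, draws=[0, 1, 4, 5, 0, 0, 6], offspring=[1, 1, 1, 1, 1, 1, 3], Z_3=9


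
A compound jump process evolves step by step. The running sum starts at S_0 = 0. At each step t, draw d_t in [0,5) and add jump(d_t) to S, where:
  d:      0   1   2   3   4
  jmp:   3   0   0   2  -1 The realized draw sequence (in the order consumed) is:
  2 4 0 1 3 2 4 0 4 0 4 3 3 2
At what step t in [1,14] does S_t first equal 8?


10

t=0: S=0, d=2, jump=0, S_1=0
t=1: S=0, d=4, jump=-1, S_2=-1
t=2: S=-1, d=0, jump=3, S_3=2
t=3: S=2, d=1, jump=0, S_4=2
t=4: S=2, d=3, jump=2, S_5=4
t=5: S=4, d=2, jump=0, S_6=4
t=6: S=4, d=4, jump=-1, S_7=3
t=7: S=3, d=0, jump=3, S_8=6
t=8: S=6, d=4, jump=-1, S_9=5
t=9: S=5, d=0, jump=3, S_10=8
t=10: S=8, d=4, jump=-1, S_11=7
t=11: S=7, d=3, jump=2, S_12=9
t=12: S=9, d=3, jump=2, S_13=11
t=13: S=11, d=2, jump=0, S_14=11


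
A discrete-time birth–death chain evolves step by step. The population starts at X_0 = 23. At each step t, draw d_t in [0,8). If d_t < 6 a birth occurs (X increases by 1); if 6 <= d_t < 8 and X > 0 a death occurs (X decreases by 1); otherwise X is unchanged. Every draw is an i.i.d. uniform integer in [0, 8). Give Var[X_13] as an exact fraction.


39/4

X can drop by at most 1 per step and X_0 = 23 > T = 13, so X_t >= 23 − t >= 10 > 0 for every t <= 13: the floor at 0 (the 'and X > 0' condition) never binds. Hence X_13 = X_0 + Σ_{t<13} Y_t with i.i.d. increments Y_t = y(d_t) ∈ {+1, −1, 0}.
Outcome values over d=0..7: [1, 1, 1, 1, 1, 1, -1, -1]
Σy = 4, Σy² = 8, M = 8
μ = 4/8 = 1/2,  σ² = 8/8 − (1/2)² = 3/4
Independent increments: Var[X_13] = 13·σ² = 13·(3/4) = 39/4


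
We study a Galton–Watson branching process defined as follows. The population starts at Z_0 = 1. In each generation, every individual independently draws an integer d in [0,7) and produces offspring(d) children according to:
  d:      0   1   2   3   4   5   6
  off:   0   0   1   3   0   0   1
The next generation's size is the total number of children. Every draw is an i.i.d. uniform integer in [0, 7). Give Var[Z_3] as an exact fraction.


141700/117649

Outcome values over d=0..6: [0, 0, 1, 3, 0, 0, 1]
Σy = 5, Σy² = 11, M = 7
μ = 5/7 = 5/7,  σ² = 11/7 − (5/7)² = 52/49
V_0 = 0, E_0 = 1
V_1 = 52/49·E_0 + (5/7)²·V_0 = 52/49;  E_1 = 5/7
V_2 = 52/49·E_1 + (5/7)²·V_1 = 3120/2401;  E_2 = 25/49
V_3 = 52/49·E_2 + (5/7)²·V_2 = 141700/117649;  E_3 = 125/343


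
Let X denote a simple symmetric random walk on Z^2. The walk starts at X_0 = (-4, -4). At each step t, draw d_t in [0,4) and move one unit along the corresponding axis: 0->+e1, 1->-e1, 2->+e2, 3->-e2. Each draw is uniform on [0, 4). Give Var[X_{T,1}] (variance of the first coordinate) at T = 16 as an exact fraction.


8

Outcome values over d=0..3: [1, -1, 0, 0]
Σy = 0, Σy² = 2, M = 4
μ = 0/4 = 0,  σ² = 2/4 − (0)² = 1/2
Independent increments: Var[X_16] = 16·σ² = 16·(1/2) = 8


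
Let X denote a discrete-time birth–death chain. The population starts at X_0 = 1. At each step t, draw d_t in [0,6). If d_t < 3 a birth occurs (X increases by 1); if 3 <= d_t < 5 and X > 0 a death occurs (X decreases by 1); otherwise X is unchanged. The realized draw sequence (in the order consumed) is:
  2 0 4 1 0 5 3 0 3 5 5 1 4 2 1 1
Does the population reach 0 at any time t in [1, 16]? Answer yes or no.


no

t=0: X=1, d=2 → birth, X_1=2
t=1: X=2, d=0 → birth, X_2=3
t=2: X=3, d=4 → death, X_3=2
t=3: X=2, d=1 → birth, X_4=3
t=4: X=3, d=0 → birth, X_5=4
t=5: X=4, d=5 → hold, X_6=4
t=6: X=4, d=3 → death, X_7=3
t=7: X=3, d=0 → birth, X_8=4
t=8: X=4, d=3 → death, X_9=3
t=9: X=3, d=5 → hold, X_10=3
t=10: X=3, d=5 → hold, X_11=3
t=11: X=3, d=1 → birth, X_12=4
t=12: X=4, d=4 → death, X_13=3
t=13: X=3, d=2 → birth, X_14=4
t=14: X=4, d=1 → birth, X_15=5
t=15: X=5, d=1 → birth, X_16=6


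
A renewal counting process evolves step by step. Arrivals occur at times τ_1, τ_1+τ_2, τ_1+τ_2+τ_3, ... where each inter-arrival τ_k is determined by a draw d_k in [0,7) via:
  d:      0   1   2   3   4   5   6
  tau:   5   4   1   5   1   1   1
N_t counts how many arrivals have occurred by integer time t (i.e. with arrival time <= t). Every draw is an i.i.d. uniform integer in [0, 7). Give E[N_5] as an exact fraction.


30991/16807

Inter-arrival values over d=0..6: [5, 4, 1, 5, 1, 1, 1]
Each d has probability 1/7, so the pmf of τ is: f(1) = 4/7, f(4) = 1/7, f(5) = 2/7
Renewal equation for m(n) = E[N_n]: condition on τ_1 = k (if k <= n, one arrival plus a fresh copy on the remaining n−k steps): m(n) = F(n) + Σ_{k<=n} f(k)·m(n−k), where F(n) = P(τ <= n) and m(0) = 0
m(1) = F(1) = 4/7
m(2) = F(2) + f(1)·m(1) = 4/7 + 4/7·4/7 = 44/49
m(3) = F(3) + f(1)·m(2) = 4/7 + 4/7·44/49 = 372/343
m(4) = F(4) + f(1)·m(3) = 5/7 + 4/7·372/343 = 3203/2401
m(5) = F(5) + f(1)·m(4) + f(4)·m(1) = 1 + 4/7·3203/2401 + 1/7·4/7 = 30991/16807
E[N_5] = m(5) = 30991/16807


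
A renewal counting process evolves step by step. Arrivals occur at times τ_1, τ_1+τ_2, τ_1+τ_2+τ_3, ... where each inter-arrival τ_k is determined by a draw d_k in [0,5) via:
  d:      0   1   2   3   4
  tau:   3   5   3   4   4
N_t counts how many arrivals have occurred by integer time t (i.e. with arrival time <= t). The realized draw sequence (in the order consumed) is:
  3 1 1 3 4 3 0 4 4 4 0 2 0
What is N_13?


draw d_1=3: τ_1=4, arrival time A_1=4
draw d_2=1: τ_2=5, arrival time A_2=9
draw d_3=1: τ_3=5, arrival time A_3=14
draw d_4=3: τ_4=4, arrival time A_4=18
draw d_5=4: τ_5=4, arrival time A_5=22
draw d_6=3: τ_6=4, arrival time A_6=26
draw d_7=0: τ_7=3, arrival time A_7=29
draw d_8=4: τ_8=4, arrival time A_8=33
draw d_9=4: τ_9=4, arrival time A_9=37
draw d_10=4: τ_10=4, arrival time A_10=41
draw d_11=0: τ_11=3, arrival time A_11=44
draw d_12=2: τ_12=3, arrival time A_12=47
draw d_13=0: τ_13=3, arrival time A_13=50
N_t over t=0..13: 0:0 1:0 2:0 3:0 4:1 5:1 6:1 7:1 8:1 9:2 10:2 11:2 12:2 13:2

2


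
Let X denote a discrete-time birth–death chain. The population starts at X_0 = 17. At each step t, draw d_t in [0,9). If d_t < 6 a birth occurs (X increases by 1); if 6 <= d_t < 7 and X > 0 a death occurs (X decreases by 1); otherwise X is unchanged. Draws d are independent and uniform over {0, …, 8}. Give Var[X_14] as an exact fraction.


X can drop by at most 1 per step and X_0 = 17 > T = 14, so X_t >= 17 − t >= 3 > 0 for every t <= 14: the floor at 0 (the 'and X > 0' condition) never binds. Hence X_14 = X_0 + Σ_{t<14} Y_t with i.i.d. increments Y_t = y(d_t) ∈ {+1, −1, 0}.
Outcome values over d=0..8: [1, 1, 1, 1, 1, 1, -1, 0, 0]
Σy = 5, Σy² = 7, M = 9
μ = 5/9 = 5/9,  σ² = 7/9 − (5/9)² = 38/81
Independent increments: Var[X_14] = 14·σ² = 14·(38/81) = 532/81

532/81


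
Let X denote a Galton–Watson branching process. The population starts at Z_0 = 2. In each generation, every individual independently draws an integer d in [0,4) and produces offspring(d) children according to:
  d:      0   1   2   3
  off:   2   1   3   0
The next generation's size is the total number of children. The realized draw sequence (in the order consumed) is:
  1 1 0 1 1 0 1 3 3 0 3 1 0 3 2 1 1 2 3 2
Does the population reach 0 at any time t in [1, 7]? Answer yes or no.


gen 0: Z_0=2, draws=[1, 1], offspring=[1, 1], Z_1=2
gen 1: Z_1=2, draws=[0, 1], offspring=[2, 1], Z_2=3
gen 2: Z_2=3, draws=[1, 0, 1], offspring=[1, 2, 1], Z_3=4
gen 3: Z_3=4, draws=[3, 3, 0, 3], offspring=[0, 0, 2, 0], Z_4=2
gen 4: Z_4=2, draws=[1, 0], offspring=[1, 2], Z_5=3
gen 5: Z_5=3, draws=[3, 2, 1], offspring=[0, 3, 1], Z_6=4
gen 6: Z_6=4, draws=[1, 2, 3, 2], offspring=[1, 3, 0, 3], Z_7=7

no


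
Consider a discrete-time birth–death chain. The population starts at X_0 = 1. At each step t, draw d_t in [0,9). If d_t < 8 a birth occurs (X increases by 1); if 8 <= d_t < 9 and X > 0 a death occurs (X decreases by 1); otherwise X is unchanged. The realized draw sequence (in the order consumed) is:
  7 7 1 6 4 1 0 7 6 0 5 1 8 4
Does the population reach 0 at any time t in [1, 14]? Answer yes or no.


t=0: X=1, d=7 → birth, X_1=2
t=1: X=2, d=7 → birth, X_2=3
t=2: X=3, d=1 → birth, X_3=4
t=3: X=4, d=6 → birth, X_4=5
t=4: X=5, d=4 → birth, X_5=6
t=5: X=6, d=1 → birth, X_6=7
t=6: X=7, d=0 → birth, X_7=8
t=7: X=8, d=7 → birth, X_8=9
t=8: X=9, d=6 → birth, X_9=10
t=9: X=10, d=0 → birth, X_10=11
t=10: X=11, d=5 → birth, X_11=12
t=11: X=12, d=1 → birth, X_12=13
t=12: X=13, d=8 → death, X_13=12
t=13: X=12, d=4 → birth, X_14=13

no


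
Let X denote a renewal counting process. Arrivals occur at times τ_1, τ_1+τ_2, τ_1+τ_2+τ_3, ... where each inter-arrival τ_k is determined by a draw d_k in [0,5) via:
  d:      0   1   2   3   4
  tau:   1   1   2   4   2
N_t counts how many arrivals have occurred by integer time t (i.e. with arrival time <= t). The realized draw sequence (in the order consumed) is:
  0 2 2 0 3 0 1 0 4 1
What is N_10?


5

draw d_1=0: τ_1=1, arrival time A_1=1
draw d_2=2: τ_2=2, arrival time A_2=3
draw d_3=2: τ_3=2, arrival time A_3=5
draw d_4=0: τ_4=1, arrival time A_4=6
draw d_5=3: τ_5=4, arrival time A_5=10
draw d_6=0: τ_6=1, arrival time A_6=11
draw d_7=1: τ_7=1, arrival time A_7=12
draw d_8=0: τ_8=1, arrival time A_8=13
draw d_9=4: τ_9=2, arrival time A_9=15
draw d_10=1: τ_10=1, arrival time A_10=16
N_t over t=0..10: 0:0 1:1 2:1 3:2 4:2 5:3 6:4 7:4 8:4 9:4 10:5


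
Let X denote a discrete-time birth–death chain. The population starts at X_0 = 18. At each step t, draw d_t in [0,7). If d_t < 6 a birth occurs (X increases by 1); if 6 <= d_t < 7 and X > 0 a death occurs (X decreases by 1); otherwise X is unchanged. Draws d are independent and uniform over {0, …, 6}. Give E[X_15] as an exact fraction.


X can drop by at most 1 per step and X_0 = 18 > T = 15, so X_t >= 18 − t >= 3 > 0 for every t <= 15: the floor at 0 (the 'and X > 0' condition) never binds. Hence X_15 = X_0 + Σ_{t<15} Y_t with i.i.d. increments Y_t = y(d_t) ∈ {+1, −1, 0}.
Outcome values over d=0..6: [1, 1, 1, 1, 1, 1, -1]
Σy = 5, Σy² = 7, M = 7
μ = 5/7 = 5/7,  σ² = 7/7 − (5/7)² = 24/49
E[X_15] = 18 + 15·(5/7) = 201/7

201/7


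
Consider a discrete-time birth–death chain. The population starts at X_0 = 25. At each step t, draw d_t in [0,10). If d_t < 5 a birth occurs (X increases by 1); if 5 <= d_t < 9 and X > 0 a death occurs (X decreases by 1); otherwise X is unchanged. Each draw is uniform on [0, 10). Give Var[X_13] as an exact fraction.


X can drop by at most 1 per step and X_0 = 25 > T = 13, so X_t >= 25 − t >= 12 > 0 for every t <= 13: the floor at 0 (the 'and X > 0' condition) never binds. Hence X_13 = X_0 + Σ_{t<13} Y_t with i.i.d. increments Y_t = y(d_t) ∈ {+1, −1, 0}.
Outcome values over d=0..9: [1, 1, 1, 1, 1, -1, -1, -1, -1, 0]
Σy = 1, Σy² = 9, M = 10
μ = 1/10 = 1/10,  σ² = 9/10 − (1/10)² = 89/100
Independent increments: Var[X_13] = 13·σ² = 13·(89/100) = 1157/100

1157/100


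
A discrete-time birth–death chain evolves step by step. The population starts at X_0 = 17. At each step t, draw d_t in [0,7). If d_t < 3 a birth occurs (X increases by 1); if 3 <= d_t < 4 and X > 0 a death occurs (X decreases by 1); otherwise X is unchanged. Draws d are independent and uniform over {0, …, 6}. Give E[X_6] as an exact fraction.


X can drop by at most 1 per step and X_0 = 17 > T = 6, so X_t >= 17 − t >= 11 > 0 for every t <= 6: the floor at 0 (the 'and X > 0' condition) never binds. Hence X_6 = X_0 + Σ_{t<6} Y_t with i.i.d. increments Y_t = y(d_t) ∈ {+1, −1, 0}.
Outcome values over d=0..6: [1, 1, 1, -1, 0, 0, 0]
Σy = 2, Σy² = 4, M = 7
μ = 2/7 = 2/7,  σ² = 4/7 − (2/7)² = 24/49
E[X_6] = 17 + 6·(2/7) = 131/7

131/7


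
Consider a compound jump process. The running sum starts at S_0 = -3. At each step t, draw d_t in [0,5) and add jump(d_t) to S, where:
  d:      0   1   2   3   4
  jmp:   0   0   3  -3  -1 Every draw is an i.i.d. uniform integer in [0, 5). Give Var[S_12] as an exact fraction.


Outcome values over d=0..4: [0, 0, 3, -3, -1]
Σy = -1, Σy² = 19, M = 5
μ = -1/5 = -1/5,  σ² = 19/5 − (-1/5)² = 94/25
Independent increments: Var[S_12] = 12·σ² = 12·(94/25) = 1128/25

1128/25


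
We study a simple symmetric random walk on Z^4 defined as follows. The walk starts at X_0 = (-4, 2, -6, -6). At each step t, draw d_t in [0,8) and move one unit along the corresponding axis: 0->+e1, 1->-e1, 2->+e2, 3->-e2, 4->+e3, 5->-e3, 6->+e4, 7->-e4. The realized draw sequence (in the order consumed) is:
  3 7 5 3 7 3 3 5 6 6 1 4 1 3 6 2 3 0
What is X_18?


t=0: X=(-4, 2, -6, -6), d=3 → -e2, X_1=(-4, 1, -6, -6)
t=1: X=(-4, 1, -6, -6), d=7 → -e4, X_2=(-4, 1, -6, -7)
t=2: X=(-4, 1, -6, -7), d=5 → -e3, X_3=(-4, 1, -7, -7)
t=3: X=(-4, 1, -7, -7), d=3 → -e2, X_4=(-4, 0, -7, -7)
t=4: X=(-4, 0, -7, -7), d=7 → -e4, X_5=(-4, 0, -7, -8)
t=5: X=(-4, 0, -7, -8), d=3 → -e2, X_6=(-4, -1, -7, -8)
t=6: X=(-4, -1, -7, -8), d=3 → -e2, X_7=(-4, -2, -7, -8)
t=7: X=(-4, -2, -7, -8), d=5 → -e3, X_8=(-4, -2, -8, -8)
t=8: X=(-4, -2, -8, -8), d=6 → +e4, X_9=(-4, -2, -8, -7)
t=9: X=(-4, -2, -8, -7), d=6 → +e4, X_10=(-4, -2, -8, -6)
t=10: X=(-4, -2, -8, -6), d=1 → -e1, X_11=(-5, -2, -8, -6)
t=11: X=(-5, -2, -8, -6), d=4 → +e3, X_12=(-5, -2, -7, -6)
t=12: X=(-5, -2, -7, -6), d=1 → -e1, X_13=(-6, -2, -7, -6)
t=13: X=(-6, -2, -7, -6), d=3 → -e2, X_14=(-6, -3, -7, -6)
t=14: X=(-6, -3, -7, -6), d=6 → +e4, X_15=(-6, -3, -7, -5)
t=15: X=(-6, -3, -7, -5), d=2 → +e2, X_16=(-6, -2, -7, -5)
t=16: X=(-6, -2, -7, -5), d=3 → -e2, X_17=(-6, -3, -7, -5)
t=17: X=(-6, -3, -7, -5), d=0 → +e1, X_18=(-5, -3, -7, -5)

(-5, -3, -7, -5)


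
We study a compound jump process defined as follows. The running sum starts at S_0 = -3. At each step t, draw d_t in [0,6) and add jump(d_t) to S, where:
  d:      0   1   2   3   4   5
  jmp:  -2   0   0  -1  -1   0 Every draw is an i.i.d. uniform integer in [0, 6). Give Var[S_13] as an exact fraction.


65/9

Outcome values over d=0..5: [-2, 0, 0, -1, -1, 0]
Σy = -4, Σy² = 6, M = 6
μ = -4/6 = -2/3,  σ² = 6/6 − (-2/3)² = 5/9
Independent increments: Var[S_13] = 13·σ² = 13·(5/9) = 65/9


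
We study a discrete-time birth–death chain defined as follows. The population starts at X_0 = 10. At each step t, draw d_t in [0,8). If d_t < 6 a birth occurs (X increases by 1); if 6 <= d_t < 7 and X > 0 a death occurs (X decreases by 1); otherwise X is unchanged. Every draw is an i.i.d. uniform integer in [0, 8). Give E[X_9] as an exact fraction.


125/8

X can drop by at most 1 per step and X_0 = 10 > T = 9, so X_t >= 10 − t >= 1 > 0 for every t <= 9: the floor at 0 (the 'and X > 0' condition) never binds. Hence X_9 = X_0 + Σ_{t<9} Y_t with i.i.d. increments Y_t = y(d_t) ∈ {+1, −1, 0}.
Outcome values over d=0..7: [1, 1, 1, 1, 1, 1, -1, 0]
Σy = 5, Σy² = 7, M = 8
μ = 5/8 = 5/8,  σ² = 7/8 − (5/8)² = 31/64
E[X_9] = 10 + 9·(5/8) = 125/8


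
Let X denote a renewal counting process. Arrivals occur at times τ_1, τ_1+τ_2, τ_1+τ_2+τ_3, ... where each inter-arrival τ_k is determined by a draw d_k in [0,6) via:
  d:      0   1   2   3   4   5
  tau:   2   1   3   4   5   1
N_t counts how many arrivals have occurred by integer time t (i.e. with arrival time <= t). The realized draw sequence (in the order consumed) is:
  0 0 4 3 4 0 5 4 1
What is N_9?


3

draw d_1=0: τ_1=2, arrival time A_1=2
draw d_2=0: τ_2=2, arrival time A_2=4
draw d_3=4: τ_3=5, arrival time A_3=9
draw d_4=3: τ_4=4, arrival time A_4=13
draw d_5=4: τ_5=5, arrival time A_5=18
draw d_6=0: τ_6=2, arrival time A_6=20
draw d_7=5: τ_7=1, arrival time A_7=21
draw d_8=4: τ_8=5, arrival time A_8=26
draw d_9=1: τ_9=1, arrival time A_9=27
N_t over t=0..9: 0:0 1:0 2:1 3:1 4:2 5:2 6:2 7:2 8:2 9:3


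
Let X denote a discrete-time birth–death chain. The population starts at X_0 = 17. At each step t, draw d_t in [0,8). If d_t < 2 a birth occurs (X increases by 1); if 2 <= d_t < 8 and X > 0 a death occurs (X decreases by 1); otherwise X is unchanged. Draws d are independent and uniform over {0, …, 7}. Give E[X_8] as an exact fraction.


13

X can drop by at most 1 per step and X_0 = 17 > T = 8, so X_t >= 17 − t >= 9 > 0 for every t <= 8: the floor at 0 (the 'and X > 0' condition) never binds. Hence X_8 = X_0 + Σ_{t<8} Y_t with i.i.d. increments Y_t = y(d_t) ∈ {+1, −1, 0}.
Outcome values over d=0..7: [1, 1, -1, -1, -1, -1, -1, -1]
Σy = -4, Σy² = 8, M = 8
μ = -4/8 = -1/2,  σ² = 8/8 − (-1/2)² = 3/4
E[X_8] = 17 + 8·(-1/2) = 13


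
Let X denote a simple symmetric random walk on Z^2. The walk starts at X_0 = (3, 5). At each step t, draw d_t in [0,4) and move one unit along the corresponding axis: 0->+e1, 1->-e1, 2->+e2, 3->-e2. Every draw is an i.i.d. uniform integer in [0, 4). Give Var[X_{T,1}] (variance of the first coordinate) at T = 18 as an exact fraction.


9

Outcome values over d=0..3: [1, -1, 0, 0]
Σy = 0, Σy² = 2, M = 4
μ = 0/4 = 0,  σ² = 2/4 − (0)² = 1/2
Independent increments: Var[X_18] = 18·σ² = 18·(1/2) = 9


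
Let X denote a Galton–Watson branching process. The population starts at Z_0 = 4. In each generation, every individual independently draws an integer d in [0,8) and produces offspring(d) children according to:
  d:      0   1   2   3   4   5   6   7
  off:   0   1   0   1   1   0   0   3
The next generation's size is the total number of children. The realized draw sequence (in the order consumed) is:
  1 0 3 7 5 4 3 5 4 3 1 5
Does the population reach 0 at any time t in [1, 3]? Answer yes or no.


gen 0: Z_0=4, draws=[1, 0, 3, 7], offspring=[1, 0, 1, 3], Z_1=5
gen 1: Z_1=5, draws=[5, 4, 3, 5, 4], offspring=[0, 1, 1, 0, 1], Z_2=3
gen 2: Z_2=3, draws=[3, 1, 5], offspring=[1, 1, 0], Z_3=2

no


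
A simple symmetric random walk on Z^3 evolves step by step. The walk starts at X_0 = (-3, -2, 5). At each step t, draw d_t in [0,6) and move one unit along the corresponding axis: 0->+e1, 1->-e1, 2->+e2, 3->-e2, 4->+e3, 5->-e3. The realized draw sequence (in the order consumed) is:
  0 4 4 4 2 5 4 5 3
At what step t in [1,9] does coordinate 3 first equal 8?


t=0: X=(-3, -2, 5), d=0 → +e1, X_1=(-2, -2, 5)
t=1: X=(-2, -2, 5), d=4 → +e3, X_2=(-2, -2, 6)
t=2: X=(-2, -2, 6), d=4 → +e3, X_3=(-2, -2, 7)
t=3: X=(-2, -2, 7), d=4 → +e3, X_4=(-2, -2, 8)
t=4: X=(-2, -2, 8), d=2 → +e2, X_5=(-2, -1, 8)
t=5: X=(-2, -1, 8), d=5 → -e3, X_6=(-2, -1, 7)
t=6: X=(-2, -1, 7), d=4 → +e3, X_7=(-2, -1, 8)
t=7: X=(-2, -1, 8), d=5 → -e3, X_8=(-2, -1, 7)
t=8: X=(-2, -1, 7), d=3 → -e2, X_9=(-2, -2, 7)

4


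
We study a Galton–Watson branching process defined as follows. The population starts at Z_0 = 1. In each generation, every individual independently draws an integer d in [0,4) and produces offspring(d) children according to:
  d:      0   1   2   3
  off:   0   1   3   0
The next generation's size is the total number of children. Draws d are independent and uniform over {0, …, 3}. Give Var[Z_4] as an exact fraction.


Outcome values over d=0..3: [0, 1, 3, 0]
Σy = 4, Σy² = 10, M = 4
μ = 4/4 = 1,  σ² = 10/4 − (1)² = 3/2
V_0 = 0, E_0 = 1
V_1 = 3/2·E_0 + (1)²·V_0 = 3/2;  E_1 = 1
V_2 = 3/2·E_1 + (1)²·V_1 = 3;  E_2 = 1
V_3 = 3/2·E_2 + (1)²·V_2 = 9/2;  E_3 = 1
V_4 = 3/2·E_3 + (1)²·V_3 = 6;  E_4 = 1

6


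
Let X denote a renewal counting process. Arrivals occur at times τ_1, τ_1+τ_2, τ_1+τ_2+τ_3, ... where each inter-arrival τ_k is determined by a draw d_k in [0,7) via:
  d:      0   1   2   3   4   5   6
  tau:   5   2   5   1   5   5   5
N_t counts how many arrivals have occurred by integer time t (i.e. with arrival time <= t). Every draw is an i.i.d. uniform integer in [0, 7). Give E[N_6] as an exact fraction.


154589/117649

Inter-arrival values over d=0..6: [5, 2, 5, 1, 5, 5, 5]
Each d has probability 1/7, so the pmf of τ is: f(1) = 1/7, f(2) = 1/7, f(5) = 5/7
Renewal equation for m(n) = E[N_n]: condition on τ_1 = k (if k <= n, one arrival plus a fresh copy on the remaining n−k steps): m(n) = F(n) + Σ_{k<=n} f(k)·m(n−k), where F(n) = P(τ <= n) and m(0) = 0
m(1) = F(1) = 1/7
m(2) = F(2) + f(1)·m(1) = 2/7 + 1/7·1/7 = 15/49
m(3) = F(3) + f(1)·m(2) + f(2)·m(1) = 2/7 + 1/7·15/49 + 1/7·1/7 = 120/343
m(4) = F(4) + f(1)·m(3) + f(2)·m(2) = 2/7 + 1/7·120/343 + 1/7·15/49 = 911/2401
m(5) = F(5) + f(1)·m(4) + f(2)·m(3) = 1 + 1/7·911/2401 + 1/7·120/343 = 18558/16807
m(6) = F(6) + f(1)·m(5) + f(2)·m(4) + f(5)·m(1) = 1 + 1/7·18558/16807 + 1/7·911/2401 + 5/7·1/7 = 154589/117649
E[N_6] = m(6) = 154589/117649


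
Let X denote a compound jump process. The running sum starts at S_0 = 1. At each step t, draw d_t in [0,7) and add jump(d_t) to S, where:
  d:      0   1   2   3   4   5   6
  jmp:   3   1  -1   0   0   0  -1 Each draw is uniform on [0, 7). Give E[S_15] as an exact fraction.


Outcome values over d=0..6: [3, 1, -1, 0, 0, 0, -1]
Σy = 2, Σy² = 12, M = 7
μ = 2/7 = 2/7,  σ² = 12/7 − (2/7)² = 80/49
E[S_15] = 1 + 15·(2/7) = 37/7

37/7


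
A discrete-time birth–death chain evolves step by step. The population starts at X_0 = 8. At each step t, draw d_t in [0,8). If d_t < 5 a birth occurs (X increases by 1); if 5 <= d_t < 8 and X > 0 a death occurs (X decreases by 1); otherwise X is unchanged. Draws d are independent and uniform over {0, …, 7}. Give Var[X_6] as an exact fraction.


X can drop by at most 1 per step and X_0 = 8 > T = 6, so X_t >= 8 − t >= 2 > 0 for every t <= 6: the floor at 0 (the 'and X > 0' condition) never binds. Hence X_6 = X_0 + Σ_{t<6} Y_t with i.i.d. increments Y_t = y(d_t) ∈ {+1, −1, 0}.
Outcome values over d=0..7: [1, 1, 1, 1, 1, -1, -1, -1]
Σy = 2, Σy² = 8, M = 8
μ = 2/8 = 1/4,  σ² = 8/8 − (1/4)² = 15/16
Independent increments: Var[X_6] = 6·σ² = 6·(15/16) = 45/8

45/8


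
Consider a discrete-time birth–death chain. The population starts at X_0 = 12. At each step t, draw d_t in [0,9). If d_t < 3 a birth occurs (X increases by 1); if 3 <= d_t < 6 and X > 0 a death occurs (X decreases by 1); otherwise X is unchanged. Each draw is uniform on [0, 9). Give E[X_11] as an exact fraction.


12

X can drop by at most 1 per step and X_0 = 12 > T = 11, so X_t >= 12 − t >= 1 > 0 for every t <= 11: the floor at 0 (the 'and X > 0' condition) never binds. Hence X_11 = X_0 + Σ_{t<11} Y_t with i.i.d. increments Y_t = y(d_t) ∈ {+1, −1, 0}.
Outcome values over d=0..8: [1, 1, 1, -1, -1, -1, 0, 0, 0]
Σy = 0, Σy² = 6, M = 9
μ = 0/9 = 0,  σ² = 6/9 − (0)² = 2/3
E[X_11] = 12 + 11·(0) = 12


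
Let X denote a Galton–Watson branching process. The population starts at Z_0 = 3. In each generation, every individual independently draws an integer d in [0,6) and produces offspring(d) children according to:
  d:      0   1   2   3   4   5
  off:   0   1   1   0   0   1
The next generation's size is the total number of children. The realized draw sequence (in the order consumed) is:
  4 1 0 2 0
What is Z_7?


0

gen 0: Z_0=3, draws=[4, 1, 0], offspring=[0, 1, 0], Z_1=1
gen 1: Z_1=1, draws=[2], offspring=[1], Z_2=1
gen 2: Z_2=1, draws=[0], offspring=[0], Z_3=0
gen 3: Z_3=0, draws=[], offspring=[], Z_4=0
gen 4: Z_4=0, draws=[], offspring=[], Z_5=0
gen 5: Z_5=0, draws=[], offspring=[], Z_6=0
gen 6: Z_6=0, draws=[], offspring=[], Z_7=0


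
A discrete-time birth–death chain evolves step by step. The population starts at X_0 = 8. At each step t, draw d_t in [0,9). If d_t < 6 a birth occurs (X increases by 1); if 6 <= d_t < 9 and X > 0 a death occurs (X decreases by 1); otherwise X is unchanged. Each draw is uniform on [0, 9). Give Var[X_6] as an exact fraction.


16/3

X can drop by at most 1 per step and X_0 = 8 > T = 6, so X_t >= 8 − t >= 2 > 0 for every t <= 6: the floor at 0 (the 'and X > 0' condition) never binds. Hence X_6 = X_0 + Σ_{t<6} Y_t with i.i.d. increments Y_t = y(d_t) ∈ {+1, −1, 0}.
Outcome values over d=0..8: [1, 1, 1, 1, 1, 1, -1, -1, -1]
Σy = 3, Σy² = 9, M = 9
μ = 3/9 = 1/3,  σ² = 9/9 − (1/3)² = 8/9
Independent increments: Var[X_6] = 6·σ² = 6·(8/9) = 16/3


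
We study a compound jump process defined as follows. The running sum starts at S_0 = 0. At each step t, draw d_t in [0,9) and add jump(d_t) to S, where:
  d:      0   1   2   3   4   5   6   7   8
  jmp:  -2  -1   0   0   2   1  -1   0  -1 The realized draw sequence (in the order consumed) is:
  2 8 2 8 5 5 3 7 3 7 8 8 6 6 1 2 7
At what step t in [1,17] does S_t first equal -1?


t=0: S=0, d=2, jump=0, S_1=0
t=1: S=0, d=8, jump=-1, S_2=-1
t=2: S=-1, d=2, jump=0, S_3=-1
t=3: S=-1, d=8, jump=-1, S_4=-2
t=4: S=-2, d=5, jump=1, S_5=-1
t=5: S=-1, d=5, jump=1, S_6=0
t=6: S=0, d=3, jump=0, S_7=0
t=7: S=0, d=7, jump=0, S_8=0
t=8: S=0, d=3, jump=0, S_9=0
t=9: S=0, d=7, jump=0, S_10=0
t=10: S=0, d=8, jump=-1, S_11=-1
t=11: S=-1, d=8, jump=-1, S_12=-2
t=12: S=-2, d=6, jump=-1, S_13=-3
t=13: S=-3, d=6, jump=-1, S_14=-4
t=14: S=-4, d=1, jump=-1, S_15=-5
t=15: S=-5, d=2, jump=0, S_16=-5
t=16: S=-5, d=7, jump=0, S_17=-5

2


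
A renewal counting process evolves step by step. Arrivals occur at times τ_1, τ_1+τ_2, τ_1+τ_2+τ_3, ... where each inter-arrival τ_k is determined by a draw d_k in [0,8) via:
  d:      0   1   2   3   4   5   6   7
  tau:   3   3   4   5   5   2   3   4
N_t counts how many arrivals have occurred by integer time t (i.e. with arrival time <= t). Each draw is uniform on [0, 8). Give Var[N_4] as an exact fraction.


Inter-arrival values over d=0..7: [3, 3, 4, 5, 5, 2, 3, 4]
Each d has probability 1/8, so the pmf of τ is: f(2) = 1/8, f(3) = 3/8, f(4) = 1/4, f(5) = 1/4
Let p_n(j) = P(N_n = j), with p_0 = [1]. Condition on τ_1: p_n(0) = P(τ > n), and for j >= 1, p_n(j) = Σ_{k<=n} f(k)·p_{n−k}(j−1)
p_1 = [1]  (j = 0)
p_2 = [7/8, 1/8]  (j = 0..1)
p_3 = [1/2, 1/2]  (j = 0..1)
p_4 = [1/4, 47/64, 1/64]  (j = 0..2)
E[N_4] = Σ j·p_4(j) = 49/64;  E[N_4²] = Σ j²·p_4(j) = 51/64
Var[N_4] = 51/64 − (49/64)² = 863/4096

863/4096


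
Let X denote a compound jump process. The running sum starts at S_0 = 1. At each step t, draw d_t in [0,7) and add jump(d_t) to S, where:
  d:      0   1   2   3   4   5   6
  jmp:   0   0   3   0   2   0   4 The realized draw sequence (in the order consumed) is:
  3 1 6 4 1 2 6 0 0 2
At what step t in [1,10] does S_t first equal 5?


t=0: S=1, d=3, jump=0, S_1=1
t=1: S=1, d=1, jump=0, S_2=1
t=2: S=1, d=6, jump=4, S_3=5
t=3: S=5, d=4, jump=2, S_4=7
t=4: S=7, d=1, jump=0, S_5=7
t=5: S=7, d=2, jump=3, S_6=10
t=6: S=10, d=6, jump=4, S_7=14
t=7: S=14, d=0, jump=0, S_8=14
t=8: S=14, d=0, jump=0, S_9=14
t=9: S=14, d=2, jump=3, S_10=17

3


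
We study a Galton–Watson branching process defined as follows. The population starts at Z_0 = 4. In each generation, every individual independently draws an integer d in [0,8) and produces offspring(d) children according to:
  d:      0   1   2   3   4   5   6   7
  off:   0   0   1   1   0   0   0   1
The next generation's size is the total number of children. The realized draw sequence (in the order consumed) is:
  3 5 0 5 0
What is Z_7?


gen 0: Z_0=4, draws=[3, 5, 0, 5], offspring=[1, 0, 0, 0], Z_1=1
gen 1: Z_1=1, draws=[0], offspring=[0], Z_2=0
gen 2: Z_2=0, draws=[], offspring=[], Z_3=0
gen 3: Z_3=0, draws=[], offspring=[], Z_4=0
gen 4: Z_4=0, draws=[], offspring=[], Z_5=0
gen 5: Z_5=0, draws=[], offspring=[], Z_6=0
gen 6: Z_6=0, draws=[], offspring=[], Z_7=0

0


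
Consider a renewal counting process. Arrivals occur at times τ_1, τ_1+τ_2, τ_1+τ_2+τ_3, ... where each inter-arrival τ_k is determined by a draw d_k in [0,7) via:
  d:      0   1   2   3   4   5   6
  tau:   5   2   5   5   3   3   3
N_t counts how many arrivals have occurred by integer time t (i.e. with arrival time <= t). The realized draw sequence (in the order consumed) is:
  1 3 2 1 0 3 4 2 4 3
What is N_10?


draw d_1=1: τ_1=2, arrival time A_1=2
draw d_2=3: τ_2=5, arrival time A_2=7
draw d_3=2: τ_3=5, arrival time A_3=12
draw d_4=1: τ_4=2, arrival time A_4=14
draw d_5=0: τ_5=5, arrival time A_5=19
draw d_6=3: τ_6=5, arrival time A_6=24
draw d_7=4: τ_7=3, arrival time A_7=27
draw d_8=2: τ_8=5, arrival time A_8=32
draw d_9=4: τ_9=3, arrival time A_9=35
draw d_10=3: τ_10=5, arrival time A_10=40
N_t over t=0..10: 0:0 1:0 2:1 3:1 4:1 5:1 6:1 7:2 8:2 9:2 10:2

2


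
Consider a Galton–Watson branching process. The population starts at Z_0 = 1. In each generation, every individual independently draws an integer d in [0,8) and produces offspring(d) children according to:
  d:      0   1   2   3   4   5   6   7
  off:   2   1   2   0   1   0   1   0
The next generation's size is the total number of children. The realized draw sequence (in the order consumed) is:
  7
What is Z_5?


0

gen 0: Z_0=1, draws=[7], offspring=[0], Z_1=0
gen 1: Z_1=0, draws=[], offspring=[], Z_2=0
gen 2: Z_2=0, draws=[], offspring=[], Z_3=0
gen 3: Z_3=0, draws=[], offspring=[], Z_4=0
gen 4: Z_4=0, draws=[], offspring=[], Z_5=0


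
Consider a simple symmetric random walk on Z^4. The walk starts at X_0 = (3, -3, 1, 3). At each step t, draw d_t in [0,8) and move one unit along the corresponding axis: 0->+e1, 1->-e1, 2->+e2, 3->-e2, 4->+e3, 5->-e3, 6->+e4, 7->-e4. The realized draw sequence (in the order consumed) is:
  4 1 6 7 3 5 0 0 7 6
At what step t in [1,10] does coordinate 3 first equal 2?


1

t=0: X=(3, -3, 1, 3), d=4 → +e3, X_1=(3, -3, 2, 3)
t=1: X=(3, -3, 2, 3), d=1 → -e1, X_2=(2, -3, 2, 3)
t=2: X=(2, -3, 2, 3), d=6 → +e4, X_3=(2, -3, 2, 4)
t=3: X=(2, -3, 2, 4), d=7 → -e4, X_4=(2, -3, 2, 3)
t=4: X=(2, -3, 2, 3), d=3 → -e2, X_5=(2, -4, 2, 3)
t=5: X=(2, -4, 2, 3), d=5 → -e3, X_6=(2, -4, 1, 3)
t=6: X=(2, -4, 1, 3), d=0 → +e1, X_7=(3, -4, 1, 3)
t=7: X=(3, -4, 1, 3), d=0 → +e1, X_8=(4, -4, 1, 3)
t=8: X=(4, -4, 1, 3), d=7 → -e4, X_9=(4, -4, 1, 2)
t=9: X=(4, -4, 1, 2), d=6 → +e4, X_10=(4, -4, 1, 3)


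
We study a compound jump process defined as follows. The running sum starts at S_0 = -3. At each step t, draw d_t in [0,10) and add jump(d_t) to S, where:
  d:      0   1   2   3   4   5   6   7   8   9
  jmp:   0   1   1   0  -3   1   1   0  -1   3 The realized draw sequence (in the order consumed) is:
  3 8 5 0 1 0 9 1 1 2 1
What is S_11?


t=0: S=-3, d=3, jump=0, S_1=-3
t=1: S=-3, d=8, jump=-1, S_2=-4
t=2: S=-4, d=5, jump=1, S_3=-3
t=3: S=-3, d=0, jump=0, S_4=-3
t=4: S=-3, d=1, jump=1, S_5=-2
t=5: S=-2, d=0, jump=0, S_6=-2
t=6: S=-2, d=9, jump=3, S_7=1
t=7: S=1, d=1, jump=1, S_8=2
t=8: S=2, d=1, jump=1, S_9=3
t=9: S=3, d=2, jump=1, S_10=4
t=10: S=4, d=1, jump=1, S_11=5

5


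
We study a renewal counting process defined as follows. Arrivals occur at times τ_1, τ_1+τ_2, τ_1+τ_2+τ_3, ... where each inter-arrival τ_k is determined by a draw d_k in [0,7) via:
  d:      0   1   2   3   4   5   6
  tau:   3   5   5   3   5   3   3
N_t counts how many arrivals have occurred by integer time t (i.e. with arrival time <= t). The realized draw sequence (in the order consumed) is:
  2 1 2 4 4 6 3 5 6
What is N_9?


1

draw d_1=2: τ_1=5, arrival time A_1=5
draw d_2=1: τ_2=5, arrival time A_2=10
draw d_3=2: τ_3=5, arrival time A_3=15
draw d_4=4: τ_4=5, arrival time A_4=20
draw d_5=4: τ_5=5, arrival time A_5=25
draw d_6=6: τ_6=3, arrival time A_6=28
draw d_7=3: τ_7=3, arrival time A_7=31
draw d_8=5: τ_8=3, arrival time A_8=34
draw d_9=6: τ_9=3, arrival time A_9=37
N_t over t=0..9: 0:0 1:0 2:0 3:0 4:0 5:1 6:1 7:1 8:1 9:1


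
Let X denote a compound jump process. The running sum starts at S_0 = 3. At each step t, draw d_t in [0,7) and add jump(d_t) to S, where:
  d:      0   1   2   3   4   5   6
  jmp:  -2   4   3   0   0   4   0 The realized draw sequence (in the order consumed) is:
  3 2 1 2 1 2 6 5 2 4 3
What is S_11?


t=0: S=3, d=3, jump=0, S_1=3
t=1: S=3, d=2, jump=3, S_2=6
t=2: S=6, d=1, jump=4, S_3=10
t=3: S=10, d=2, jump=3, S_4=13
t=4: S=13, d=1, jump=4, S_5=17
t=5: S=17, d=2, jump=3, S_6=20
t=6: S=20, d=6, jump=0, S_7=20
t=7: S=20, d=5, jump=4, S_8=24
t=8: S=24, d=2, jump=3, S_9=27
t=9: S=27, d=4, jump=0, S_10=27
t=10: S=27, d=3, jump=0, S_11=27

27


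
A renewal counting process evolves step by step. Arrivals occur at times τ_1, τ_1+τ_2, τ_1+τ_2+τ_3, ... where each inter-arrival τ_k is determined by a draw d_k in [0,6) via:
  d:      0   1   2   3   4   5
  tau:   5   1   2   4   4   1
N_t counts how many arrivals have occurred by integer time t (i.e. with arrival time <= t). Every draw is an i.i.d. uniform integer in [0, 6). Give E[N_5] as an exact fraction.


397/243

Inter-arrival values over d=0..5: [5, 1, 2, 4, 4, 1]
Each d has probability 1/6, so the pmf of τ is: f(1) = 1/3, f(2) = 1/6, f(4) = 1/3, f(5) = 1/6
Renewal equation for m(n) = E[N_n]: condition on τ_1 = k (if k <= n, one arrival plus a fresh copy on the remaining n−k steps): m(n) = F(n) + Σ_{k<=n} f(k)·m(n−k), where F(n) = P(τ <= n) and m(0) = 0
m(1) = F(1) = 1/3
m(2) = F(2) + f(1)·m(1) = 1/2 + 1/3·1/3 = 11/18
m(3) = F(3) + f(1)·m(2) + f(2)·m(1) = 1/2 + 1/3·11/18 + 1/6·1/3 = 41/54
m(4) = F(4) + f(1)·m(3) + f(2)·m(2) = 5/6 + 1/3·41/54 + 1/6·11/18 = 385/324
m(5) = F(5) + f(1)·m(4) + f(2)·m(3) + f(4)·m(1) = 1 + 1/3·385/324 + 1/6·41/54 + 1/3·1/3 = 397/243
E[N_5] = m(5) = 397/243


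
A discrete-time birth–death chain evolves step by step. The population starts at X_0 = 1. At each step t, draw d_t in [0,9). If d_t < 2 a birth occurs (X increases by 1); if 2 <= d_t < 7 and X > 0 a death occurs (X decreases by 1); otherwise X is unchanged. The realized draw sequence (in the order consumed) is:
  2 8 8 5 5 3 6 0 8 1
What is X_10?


2

t=0: X=1, d=2 → death, X_1=0
t=1: X=0, d=8 → hold, X_2=0
t=2: X=0, d=8 → hold, X_3=0
t=3: X=0, d=5 → hold, X_4=0
t=4: X=0, d=5 → hold, X_5=0
t=5: X=0, d=3 → hold, X_6=0
t=6: X=0, d=6 → hold, X_7=0
t=7: X=0, d=0 → birth, X_8=1
t=8: X=1, d=8 → hold, X_9=1
t=9: X=1, d=1 → birth, X_10=2


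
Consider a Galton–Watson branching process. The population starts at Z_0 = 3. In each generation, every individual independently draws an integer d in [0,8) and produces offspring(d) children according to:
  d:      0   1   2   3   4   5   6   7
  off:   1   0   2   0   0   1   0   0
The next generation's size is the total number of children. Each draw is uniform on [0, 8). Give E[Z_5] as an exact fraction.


3/32

Outcome values over d=0..7: [1, 0, 2, 0, 0, 1, 0, 0]
Σy = 4, Σy² = 6, M = 8
μ = 4/8 = 1/2,  σ² = 6/8 − (1/2)² = 1/2
E[Z_0] = 3
E[Z_1] = 1/2·E[Z_0] = 3/2
E[Z_2] = 1/2·E[Z_1] = 3/4
E[Z_3] = 1/2·E[Z_2] = 3/8
E[Z_4] = 1/2·E[Z_3] = 3/16
E[Z_5] = 1/2·E[Z_4] = 3/32
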